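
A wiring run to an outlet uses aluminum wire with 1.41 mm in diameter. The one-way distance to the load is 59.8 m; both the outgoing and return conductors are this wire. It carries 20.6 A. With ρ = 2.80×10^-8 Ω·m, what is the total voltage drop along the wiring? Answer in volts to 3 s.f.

A = π(d/2)² = π(7.0500e-04 m)² = 1.561e-06 m²
Total conductor length (both ways) L = 2 × 59.8 = 119.6 m
R = ρL/A = (2.80×10^-8)(119.6)/(1.561e-06) = 2.145 Ω
V = IR = 20.6 × 2.145 = 44.2 V

44.2 V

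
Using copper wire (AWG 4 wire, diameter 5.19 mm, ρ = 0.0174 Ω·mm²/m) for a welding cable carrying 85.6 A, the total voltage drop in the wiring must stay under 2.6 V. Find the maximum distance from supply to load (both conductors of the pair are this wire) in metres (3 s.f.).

ρ = 0.0174 Ω·mm²/m = 1.74×10^-8 Ω·m
A = π(5.19/2 mm)² = π(2.5950e-03 m)² = 2.116e-05 m²
L_max = V_max·A/(2·ρI) = (2.6)(2.116e-05)/(2×1.74×10^-8×85.6) = 18.5 m

18.5 m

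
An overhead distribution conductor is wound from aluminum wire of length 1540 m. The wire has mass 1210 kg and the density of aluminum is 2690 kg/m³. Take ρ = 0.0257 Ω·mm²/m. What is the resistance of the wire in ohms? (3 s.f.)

0.136 Ω

ρ = 0.0257 Ω·mm²/m = 2.57×10^-8 Ω·m
A = m/(density·L) = 1210/(2690×1540) = 2.9209e-04 m²
R = ρL/A = (2.57×10^-8)(1540)/(2.9209e-04) = 0.136 Ω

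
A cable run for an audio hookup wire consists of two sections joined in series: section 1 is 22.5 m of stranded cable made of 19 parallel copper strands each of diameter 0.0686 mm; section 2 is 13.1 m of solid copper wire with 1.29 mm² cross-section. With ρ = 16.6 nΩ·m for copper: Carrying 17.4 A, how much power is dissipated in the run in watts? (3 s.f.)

ρ = 16.6 nΩ·m = 1.66×10^-8 Ω·m
Section 1: A_strand = π(3.4300e-05)² = 3.696e-09 m²; R₁ = ρL/(N·A_s) = (1.66×10^-8)(22.5)/(19×3.696e-09) = 5.319 Ω
Section 2: A = 1.29 mm² = 1.290e-06 m²
R₂ = (1.66×10^-8)(13.1)/(1.290e-06) = 0.1686 Ω
R = R₁ + R₂ = 5.487 Ω
P = I²R = (17.4)² × 5.487 = 1660 W

1660 W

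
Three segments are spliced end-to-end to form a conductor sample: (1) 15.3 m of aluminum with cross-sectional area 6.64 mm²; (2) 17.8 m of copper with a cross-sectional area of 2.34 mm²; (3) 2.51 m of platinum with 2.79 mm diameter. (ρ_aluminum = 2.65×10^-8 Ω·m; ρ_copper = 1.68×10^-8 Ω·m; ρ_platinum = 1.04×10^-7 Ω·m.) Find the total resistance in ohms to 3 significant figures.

Seg 1: A = 6.64 mm² = 6.640e-06 m²
R_1 = (2.65×10^-8)(15.3)/(6.640e-06) = 0.06106 Ω
Seg 2: A = 2.34 mm² = 2.340e-06 m²
R_2 = (1.68×10^-8)(17.8)/(2.340e-06) = 0.1278 Ω
Seg 3: A = π(d/2)² = π(1.3950e-03 m)² = 6.114e-06 m²
R_3 = (1.04×10^-7)(2.51)/(6.114e-06) = 0.0427 Ω
R_total = R_1 + R_2 + R_3 = 0.232 Ω

0.232 Ω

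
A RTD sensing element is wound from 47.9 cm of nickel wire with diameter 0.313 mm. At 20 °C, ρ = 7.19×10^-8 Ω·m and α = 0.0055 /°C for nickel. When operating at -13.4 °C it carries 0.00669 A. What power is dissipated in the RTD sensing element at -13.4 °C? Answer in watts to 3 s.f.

1.64×10^-5 W

A = π(d/2)² = π(1.5650e-04 m)² = 7.694e-08 m²
R₍20₎ = ρL/A = (7.19×10^-8)(0.479)/(7.694e-08) = 0.4476 Ω
R₍-13.4₎ = R₍20₎(1 + αΔT) = 0.4476 × (1 + 0.0055×-33.4) = 0.3654 Ω
P = I²R = (0.00669)² × 0.3654 = 1.64×10^-5 W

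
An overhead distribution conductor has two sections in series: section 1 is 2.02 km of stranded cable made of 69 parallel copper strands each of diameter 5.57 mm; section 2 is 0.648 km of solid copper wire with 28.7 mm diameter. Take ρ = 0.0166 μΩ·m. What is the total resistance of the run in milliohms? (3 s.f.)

ρ = 0.0166 μΩ·m = 1.66×10^-8 Ω·m
Section 1: A_strand = π(2.7850e-03)² = 2.437e-05 m²; R₁ = ρL/(N·A_s) = (1.66×10^-8)(2020)/(69×2.437e-05) = 0.01994 Ω
Section 2: A = π(d/2)² = π(1.4350e-02 m)² = 6.469e-04 m²
R₂ = (1.66×10^-8)(648)/(6.469e-04) = 0.01663 Ω
R = R₁ + R₂ = 36.6 mΩ

36.6 mΩ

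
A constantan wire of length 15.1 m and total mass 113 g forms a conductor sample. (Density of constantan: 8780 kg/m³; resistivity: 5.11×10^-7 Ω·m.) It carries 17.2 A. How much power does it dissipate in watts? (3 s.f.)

2680 W

A = m/(density·L) = 0.113/(8780×15.1) = 8.5233e-07 m²
R = ρL/A = (5.11×10^-7)(15.1)/(8.5233e-07) = 9.053 Ω
P = I²R = (17.2)² × 9.053 = 2680 W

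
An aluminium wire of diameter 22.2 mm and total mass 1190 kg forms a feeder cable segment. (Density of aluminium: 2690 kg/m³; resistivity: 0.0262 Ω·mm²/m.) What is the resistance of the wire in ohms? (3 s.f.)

0.0774 Ω

ρ = 0.0262 Ω·mm²/m = 2.62×10^-8 Ω·m
A = π(d/2)² = π(1.1100e-02 m)² = 3.8708e-04 m²
L = m/(density·A) = 1190/(2690×3.8708e-04) = 1143 m
R = ρL/A = (2.62×10^-8)(1143)/(3.8708e-04) = 0.0774 Ω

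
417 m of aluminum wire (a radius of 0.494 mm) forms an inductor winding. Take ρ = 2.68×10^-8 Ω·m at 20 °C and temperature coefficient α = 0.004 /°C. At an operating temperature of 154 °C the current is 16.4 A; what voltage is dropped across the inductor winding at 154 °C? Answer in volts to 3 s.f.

367 V

A = πr² = π(4.9400e-04 m)² = 7.667e-07 m²
R₍20₎ = ρL/A = (2.68×10^-8)(417)/(7.667e-07) = 14.58 Ω
R₍154₎ = R₍20₎(1 + αΔT) = 14.58 × (1 + 0.004×134) = 22.39 Ω
V = IR = 16.4 × 22.39 = 367 V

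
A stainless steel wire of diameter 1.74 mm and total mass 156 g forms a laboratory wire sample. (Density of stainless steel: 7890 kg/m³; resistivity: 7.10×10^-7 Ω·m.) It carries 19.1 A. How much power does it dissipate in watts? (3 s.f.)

A = π(d/2)² = π(8.7000e-04 m)² = 2.3779e-06 m²
L = m/(density·A) = 0.156/(7890×2.3779e-06) = 8.315 m
R = ρL/A = (7.10×10^-7)(8.315)/(2.3779e-06) = 2.483 Ω
P = I²R = (19.1)² × 2.483 = 906 W

906 W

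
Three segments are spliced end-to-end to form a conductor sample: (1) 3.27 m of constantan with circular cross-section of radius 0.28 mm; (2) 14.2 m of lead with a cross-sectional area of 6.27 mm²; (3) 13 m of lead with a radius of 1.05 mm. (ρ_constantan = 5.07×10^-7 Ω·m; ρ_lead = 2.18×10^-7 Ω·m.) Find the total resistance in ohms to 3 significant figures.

Seg 1: A = πr² = π(2.8000e-04 m)² = 2.463e-07 m²
R_1 = (5.07×10^-7)(3.27)/(2.463e-07) = 6.731 Ω
Seg 2: A = 6.27 mm² = 6.270e-06 m²
R_2 = (2.18×10^-7)(14.2)/(6.270e-06) = 0.4937 Ω
Seg 3: A = πr² = π(1.0500e-03 m)² = 3.464e-06 m²
R_3 = (2.18×10^-7)(13)/(3.464e-06) = 0.8182 Ω
R_total = R_1 + R_2 + R_3 = 8.04 Ω

8.04 Ω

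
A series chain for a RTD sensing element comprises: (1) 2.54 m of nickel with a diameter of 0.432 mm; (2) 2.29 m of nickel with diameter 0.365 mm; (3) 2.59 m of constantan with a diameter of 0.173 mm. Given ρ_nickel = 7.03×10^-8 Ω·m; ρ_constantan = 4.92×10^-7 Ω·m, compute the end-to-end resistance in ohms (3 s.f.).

57.0 Ω

Seg 1: A = π(d/2)² = π(2.1600e-04 m)² = 1.466e-07 m²
R_1 = (7.03×10^-8)(2.54)/(1.466e-07) = 1.218 Ω
Seg 2: A = π(d/2)² = π(1.8250e-04 m)² = 1.046e-07 m²
R_2 = (7.03×10^-8)(2.29)/(1.046e-07) = 1.539 Ω
Seg 3: A = π(d/2)² = π(8.6500e-05 m)² = 2.351e-08 m²
R_3 = (4.92×10^-7)(2.59)/(2.351e-08) = 54.21 Ω
R_total = R_1 + R_2 + R_3 = 57.0 Ω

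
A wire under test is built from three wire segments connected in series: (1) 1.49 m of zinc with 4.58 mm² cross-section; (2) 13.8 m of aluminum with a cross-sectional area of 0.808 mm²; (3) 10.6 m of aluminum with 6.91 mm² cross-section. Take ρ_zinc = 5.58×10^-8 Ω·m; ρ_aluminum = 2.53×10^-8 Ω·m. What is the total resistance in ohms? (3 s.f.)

Seg 1: A = 4.58 mm² = 4.580e-06 m²
R_1 = (5.58×10^-8)(1.49)/(4.580e-06) = 0.01815 Ω
Seg 2: A = 0.808 mm² = 8.080e-07 m²
R_2 = (2.53×10^-8)(13.8)/(8.080e-07) = 0.4321 Ω
Seg 3: A = 6.91 mm² = 6.910e-06 m²
R_3 = (2.53×10^-8)(10.6)/(6.910e-06) = 0.03881 Ω
R_total = R_1 + R_2 + R_3 = 0.489 Ω

0.489 Ω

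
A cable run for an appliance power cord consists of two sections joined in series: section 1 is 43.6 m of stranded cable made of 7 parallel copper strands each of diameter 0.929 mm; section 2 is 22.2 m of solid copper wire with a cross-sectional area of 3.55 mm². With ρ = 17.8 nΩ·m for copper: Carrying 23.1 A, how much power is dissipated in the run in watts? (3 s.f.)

ρ = 17.8 nΩ·m = 1.78×10^-8 Ω·m
Section 1: A_strand = π(4.6450e-04)² = 6.778e-07 m²; R₁ = ρL/(N·A_s) = (1.78×10^-8)(43.6)/(7×6.778e-07) = 0.1636 Ω
Section 2: A = 3.55 mm² = 3.550e-06 m²
R₂ = (1.78×10^-8)(22.2)/(3.550e-06) = 0.1113 Ω
R = R₁ + R₂ = 0.2749 Ω
P = I²R = (23.1)² × 0.2749 = 147 W

147 W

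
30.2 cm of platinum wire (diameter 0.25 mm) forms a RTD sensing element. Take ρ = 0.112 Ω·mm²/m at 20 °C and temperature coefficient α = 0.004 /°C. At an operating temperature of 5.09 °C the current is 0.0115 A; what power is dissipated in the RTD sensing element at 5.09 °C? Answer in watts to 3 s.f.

8.57×10^-5 W

ρ = 0.112 Ω·mm²/m = 1.12×10^-7 Ω·m
A = π(d/2)² = π(1.2500e-04 m)² = 4.909e-08 m²
R₍20₎ = ρL/A = (1.12×10^-7)(0.302)/(4.909e-08) = 0.6891 Ω
R₍5.09₎ = R₍20₎(1 + αΔT) = 0.6891 × (1 + 0.004×-14.9) = 0.648 Ω
P = I²R = (0.0115)² × 0.648 = 8.57×10^-5 W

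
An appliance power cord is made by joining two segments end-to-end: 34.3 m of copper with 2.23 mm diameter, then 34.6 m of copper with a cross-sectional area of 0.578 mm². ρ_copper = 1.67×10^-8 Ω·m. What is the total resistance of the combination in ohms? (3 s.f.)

Segment 1: A = π(d/2)² = π(1.1150e-03 m)² = 3.906e-06 m²
R₁ = ρL/A = (1.67×10^-8)(34.3)/(3.906e-06) = 0.1467 Ω
Segment 2: A = 0.578 mm² = 5.780e-07 m²
R₂ = (1.67×10^-8)(34.6)/(5.780e-07) = 0.9997 Ω
R = R₁ + R₂ = 1.15 Ω

1.15 Ω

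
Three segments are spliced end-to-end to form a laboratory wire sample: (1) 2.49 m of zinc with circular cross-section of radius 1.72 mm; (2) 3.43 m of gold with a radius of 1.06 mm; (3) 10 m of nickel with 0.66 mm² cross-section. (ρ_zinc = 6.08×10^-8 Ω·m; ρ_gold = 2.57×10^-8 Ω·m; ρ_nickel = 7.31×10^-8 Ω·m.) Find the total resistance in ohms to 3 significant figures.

Seg 1: A = πr² = π(1.7200e-03 m)² = 9.294e-06 m²
R_1 = (6.08×10^-8)(2.49)/(9.294e-06) = 0.01629 Ω
Seg 2: A = πr² = π(1.0600e-03 m)² = 3.530e-06 m²
R_2 = (2.57×10^-8)(3.43)/(3.530e-06) = 0.02497 Ω
Seg 3: A = 0.66 mm² = 6.600e-07 m²
R_3 = (7.31×10^-8)(10)/(6.600e-07) = 1.108 Ω
R_total = R_1 + R_2 + R_3 = 1.15 Ω

1.15 Ω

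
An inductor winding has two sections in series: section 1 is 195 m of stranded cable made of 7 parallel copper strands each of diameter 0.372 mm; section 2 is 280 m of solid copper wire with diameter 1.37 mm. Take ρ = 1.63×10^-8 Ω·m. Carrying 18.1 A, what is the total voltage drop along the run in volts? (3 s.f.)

132 V

Section 1: A_strand = π(1.8600e-04)² = 1.087e-07 m²; R₁ = ρL/(N·A_s) = (1.63×10^-8)(195)/(7×1.087e-07) = 4.178 Ω
Section 2: A = π(d/2)² = π(6.8500e-04 m)² = 1.474e-06 m²
R₂ = (1.63×10^-8)(280)/(1.474e-06) = 3.096 Ω
R = R₁ + R₂ = 7.274 Ω
V = IR = 18.1 × 7.274 = 132 V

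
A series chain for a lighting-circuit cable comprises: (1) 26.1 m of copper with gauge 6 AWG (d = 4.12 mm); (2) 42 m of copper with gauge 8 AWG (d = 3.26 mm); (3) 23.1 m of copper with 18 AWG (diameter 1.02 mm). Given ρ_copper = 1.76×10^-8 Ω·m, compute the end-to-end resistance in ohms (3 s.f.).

Seg 1: A = π(4.12/2 mm)² = π(2.0600e-03 m)² = 1.333e-05 m²
R_1 = (1.76×10^-8)(26.1)/(1.333e-05) = 0.03446 Ω
Seg 2: A = π(3.26/2 mm)² = π(1.6300e-03 m)² = 8.347e-06 m²
R_2 = (1.76×10^-8)(42)/(8.347e-06) = 0.08856 Ω
Seg 3: A = π(1.02/2 mm)² = π(5.1000e-04 m)² = 8.171e-07 m²
R_3 = (1.76×10^-8)(23.1)/(8.171e-07) = 0.4975 Ω
R_total = R_1 + R_2 + R_3 = 0.621 Ω

0.621 Ω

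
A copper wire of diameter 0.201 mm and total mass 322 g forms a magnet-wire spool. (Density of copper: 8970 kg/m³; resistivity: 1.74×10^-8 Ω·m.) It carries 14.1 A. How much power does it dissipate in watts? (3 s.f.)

1.23×10^5 W

A = π(d/2)² = π(1.0050e-04 m)² = 3.1731e-08 m²
L = m/(density·A) = 0.322/(8970×3.1731e-08) = 1131 m
R = ρL/A = (1.74×10^-8)(1131)/(3.1731e-08) = 620.4 Ω
P = I²R = (14.1)² × 620.4 = 1.23×10^5 W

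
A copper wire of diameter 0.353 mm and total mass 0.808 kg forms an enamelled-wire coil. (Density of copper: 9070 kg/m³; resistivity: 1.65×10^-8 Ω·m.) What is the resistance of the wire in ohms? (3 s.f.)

153 Ω

A = π(d/2)² = π(1.7650e-04 m)² = 9.7868e-08 m²
L = m/(density·A) = 0.808/(9070×9.7868e-08) = 910.3 m
R = ρL/A = (1.65×10^-8)(910.3)/(9.7868e-08) = 153 Ω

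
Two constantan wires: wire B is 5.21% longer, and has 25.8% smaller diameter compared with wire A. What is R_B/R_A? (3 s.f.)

1.91

R ∝ L/d², so R_B/R_A = (1 + 5.21/100) × (1 − 25.8/100)⁻²
= 1.052 × 1.816 = 1.91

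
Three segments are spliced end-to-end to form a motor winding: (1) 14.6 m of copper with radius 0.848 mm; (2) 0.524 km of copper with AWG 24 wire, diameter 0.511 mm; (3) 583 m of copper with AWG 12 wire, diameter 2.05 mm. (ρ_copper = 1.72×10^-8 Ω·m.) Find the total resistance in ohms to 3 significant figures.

47.1 Ω

Seg 1: A = πr² = π(8.4800e-04 m)² = 2.259e-06 m²
R_1 = (1.72×10^-8)(14.6)/(2.259e-06) = 0.1112 Ω
Seg 2: A = π(0.511/2 mm)² = π(2.5550e-04 m)² = 2.051e-07 m²
R_2 = (1.72×10^-8)(524)/(2.051e-07) = 43.95 Ω
Seg 3: A = π(2.05/2 mm)² = π(1.0250e-03 m)² = 3.301e-06 m²
R_3 = (1.72×10^-8)(583)/(3.301e-06) = 3.038 Ω
R_total = R_1 + R_2 + R_3 = 47.1 Ω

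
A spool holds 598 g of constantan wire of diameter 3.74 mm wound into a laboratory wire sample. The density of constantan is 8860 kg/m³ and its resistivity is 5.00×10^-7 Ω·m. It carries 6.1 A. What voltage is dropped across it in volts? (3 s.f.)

1.71 V

A = π(d/2)² = π(1.8700e-03 m)² = 1.0986e-05 m²
L = m/(density·A) = 0.598/(8860×1.0986e-05) = 6.144 m
R = ρL/A = (5.00×10^-7)(6.144)/(1.0986e-05) = 0.2796 Ω
V = IR = 6.1 × 0.2796 = 1.71 V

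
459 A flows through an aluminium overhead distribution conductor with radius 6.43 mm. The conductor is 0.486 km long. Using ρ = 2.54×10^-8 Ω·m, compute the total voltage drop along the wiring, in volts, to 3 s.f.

A = πr² = π(6.4300e-03 m)² = 1.299e-04 m²
R = ρL/A = (2.54×10^-8)(486)/(1.299e-04) = 0.09504 Ω
V = IR = 459 × 0.09504 = 43.6 V

43.6 V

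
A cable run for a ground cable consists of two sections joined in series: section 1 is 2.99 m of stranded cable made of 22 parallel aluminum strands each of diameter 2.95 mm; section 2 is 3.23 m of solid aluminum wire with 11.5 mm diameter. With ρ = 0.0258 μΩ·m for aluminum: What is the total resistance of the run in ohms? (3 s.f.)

ρ = 0.0258 μΩ·m = 2.58×10^-8 Ω·m
Section 1: A_strand = π(1.4750e-03)² = 6.835e-06 m²; R₁ = ρL/(N·A_s) = (2.58×10^-8)(2.99)/(22×6.835e-06) = 5.130×10^-4 Ω
Section 2: A = π(d/2)² = π(5.7500e-03 m)² = 1.039e-04 m²
R₂ = (2.58×10^-8)(3.23)/(1.039e-04) = 8.023×10^-4 Ω
R = R₁ + R₂ = 0.00132 Ω

0.00132 Ω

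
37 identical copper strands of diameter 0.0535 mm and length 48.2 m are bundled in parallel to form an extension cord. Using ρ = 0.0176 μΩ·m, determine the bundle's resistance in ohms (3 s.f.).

ρ = 0.0176 μΩ·m = 1.76×10^-8 Ω·m
A_strand = π(2.6750e-05 m)² = 2.248e-09 m²
R_strand = ρL/A = (1.76×10^-8)(48.2)/(2.248e-09) = 377.4 Ω
R_total = R_strand/N = 377.4/37 = 10.2 Ω

10.2 Ω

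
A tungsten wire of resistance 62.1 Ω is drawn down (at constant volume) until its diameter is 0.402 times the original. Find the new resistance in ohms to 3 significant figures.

2380 Ω

Volume constant ⇒ L' = L/r² with r = 0.402. R' = ρL'/A' = ρ(L/r²)/(πr²d₀²/4) = R/r⁴.
R' = 38.29 × 62.1 = 2380 Ω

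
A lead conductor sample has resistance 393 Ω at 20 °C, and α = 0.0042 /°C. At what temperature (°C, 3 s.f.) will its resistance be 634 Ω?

R = R₀(1 + α(T − T₀)) ⇒ T = T₀ + (R/R₀ − 1)/α
T = 20 + (634/393 − 1)/0.0042 = 20 + (0.6132)/0.0042 = 166 °C

166 °C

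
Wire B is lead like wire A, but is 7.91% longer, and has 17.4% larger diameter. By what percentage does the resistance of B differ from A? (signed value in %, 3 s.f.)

-21.7%

R ∝ L/d², so R_B/R_A = (1 + 7.91/100) × (1 + 17.4/100)⁻²
= 1.079 × 0.7255 = 0.7829
(R_B − R_A)/R_A = 0.7829 − 1 = -21.7%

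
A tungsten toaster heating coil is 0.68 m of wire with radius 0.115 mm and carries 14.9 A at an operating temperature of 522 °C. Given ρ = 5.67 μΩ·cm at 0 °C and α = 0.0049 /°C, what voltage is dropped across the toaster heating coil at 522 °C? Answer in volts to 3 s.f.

49.2 V

ρ = 5.67 μΩ·cm = 5.67×10^-8 Ω·m
A = πr² = π(1.1500e-04 m)² = 4.155e-08 m²
R₍0₎ = ρL/A = (5.67×10^-8)(0.68)/(4.155e-08) = 0.928 Ω
R₍522₎ = R₍0₎(1 + αΔT) = 0.928 × (1 + 0.0049×522) = 3.302 Ω
V = IR = 14.9 × 3.302 = 49.2 V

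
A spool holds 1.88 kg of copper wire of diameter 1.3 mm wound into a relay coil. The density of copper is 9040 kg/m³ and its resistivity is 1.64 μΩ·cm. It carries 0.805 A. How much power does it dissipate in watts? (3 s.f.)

1.25 W

ρ = 1.64 μΩ·cm = 1.64×10^-8 Ω·m
A = π(d/2)² = π(6.5000e-04 m)² = 1.3273e-06 m²
L = m/(density·A) = 1.88/(9040×1.3273e-06) = 156.7 m
R = ρL/A = (1.64×10^-8)(156.7)/(1.3273e-06) = 1.936 Ω
P = I²R = (0.805)² × 1.936 = 1.25 W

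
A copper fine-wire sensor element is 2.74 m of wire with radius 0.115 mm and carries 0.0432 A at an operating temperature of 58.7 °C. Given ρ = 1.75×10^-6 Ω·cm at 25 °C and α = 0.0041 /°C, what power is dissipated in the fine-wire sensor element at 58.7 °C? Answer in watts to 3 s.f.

0.00245 W

ρ = 1.75×10^-6 Ω·cm = 1.75×10^-8 Ω·m
A = πr² = π(1.1500e-04 m)² = 4.155e-08 m²
R₍25₎ = ρL/A = (1.75×10^-8)(2.74)/(4.155e-08) = 1.154 Ω
R₍58.7₎ = R₍25₎(1 + αΔT) = 1.154 × (1 + 0.0041×33.7) = 1.314 Ω
P = I²R = (0.0432)² × 1.314 = 0.00245 W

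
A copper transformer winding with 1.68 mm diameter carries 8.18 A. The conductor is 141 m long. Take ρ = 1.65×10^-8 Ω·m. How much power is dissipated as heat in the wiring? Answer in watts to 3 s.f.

A = π(d/2)² = π(8.4000e-04 m)² = 2.217e-06 m²
R = ρL/A = (1.65×10^-8)(141)/(2.217e-06) = 1.05 Ω
P = I²R = (8.18)² × 1.05 = 70.2 W

70.2 W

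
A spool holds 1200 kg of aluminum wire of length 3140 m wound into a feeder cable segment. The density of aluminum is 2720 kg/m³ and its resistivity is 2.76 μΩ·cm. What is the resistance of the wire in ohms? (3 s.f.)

0.617 Ω

ρ = 2.76 μΩ·cm = 2.76×10^-8 Ω·m
A = m/(density·L) = 1200/(2720×3140) = 1.4050e-04 m²
R = ρL/A = (2.76×10^-8)(3140)/(1.4050e-04) = 0.617 Ω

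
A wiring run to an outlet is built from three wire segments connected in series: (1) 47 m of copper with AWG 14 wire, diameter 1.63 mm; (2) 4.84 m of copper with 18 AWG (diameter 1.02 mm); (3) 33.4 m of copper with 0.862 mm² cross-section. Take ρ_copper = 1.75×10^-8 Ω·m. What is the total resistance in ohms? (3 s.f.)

1.18 Ω

Seg 1: A = π(1.63/2 mm)² = π(8.1500e-04 m)² = 2.087e-06 m²
R_1 = (1.75×10^-8)(47)/(2.087e-06) = 0.3942 Ω
Seg 2: A = π(1.02/2 mm)² = π(5.1000e-04 m)² = 8.171e-07 m²
R_2 = (1.75×10^-8)(4.84)/(8.171e-07) = 0.1037 Ω
Seg 3: A = 0.862 mm² = 8.620e-07 m²
R_3 = (1.75×10^-8)(33.4)/(8.620e-07) = 0.6781 Ω
R_total = R_1 + R_2 + R_3 = 1.18 Ω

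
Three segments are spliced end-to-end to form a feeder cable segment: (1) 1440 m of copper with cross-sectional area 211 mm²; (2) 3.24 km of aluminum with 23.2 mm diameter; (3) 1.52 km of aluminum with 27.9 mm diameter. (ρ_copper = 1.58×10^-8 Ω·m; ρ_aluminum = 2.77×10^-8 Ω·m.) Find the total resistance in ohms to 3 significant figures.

Seg 1: A = 211 mm² = 2.110e-04 m²
R_1 = (1.58×10^-8)(1440)/(2.110e-04) = 0.1078 Ω
Seg 2: A = π(d/2)² = π(1.1600e-02 m)² = 4.227e-04 m²
R_2 = (2.77×10^-8)(3240)/(4.227e-04) = 0.2123 Ω
Seg 3: A = π(d/2)² = π(1.3950e-02 m)² = 6.114e-04 m²
R_3 = (2.77×10^-8)(1520)/(6.114e-04) = 0.06887 Ω
R_total = R_1 + R_2 + R_3 = 0.389 Ω

0.389 Ω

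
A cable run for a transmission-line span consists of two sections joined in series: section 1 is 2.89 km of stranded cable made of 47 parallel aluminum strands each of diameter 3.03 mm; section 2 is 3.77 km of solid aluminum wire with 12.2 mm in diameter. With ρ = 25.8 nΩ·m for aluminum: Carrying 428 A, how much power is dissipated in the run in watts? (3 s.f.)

ρ = 25.8 nΩ·m = 2.58×10^-8 Ω·m
Section 1: A_strand = π(1.5150e-03)² = 7.211e-06 m²; R₁ = ρL/(N·A_s) = (2.58×10^-8)(2890)/(47×7.211e-06) = 0.22 Ω
Section 2: A = π(d/2)² = π(6.1000e-03 m)² = 1.169e-04 m²
R₂ = (2.58×10^-8)(3770)/(1.169e-04) = 0.8321 Ω
R = R₁ + R₂ = 1.052 Ω
P = I²R = (428)² × 1.052 = 1.93×10^5 W

1.93×10^5 W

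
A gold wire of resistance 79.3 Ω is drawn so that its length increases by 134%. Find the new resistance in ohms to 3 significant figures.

k = 1 + 134/100 = 2.34; volume constant ⇒ A' = A/k, so R' = k²R.
R' = 5.476 × 79.3 = 434 Ω

434 Ω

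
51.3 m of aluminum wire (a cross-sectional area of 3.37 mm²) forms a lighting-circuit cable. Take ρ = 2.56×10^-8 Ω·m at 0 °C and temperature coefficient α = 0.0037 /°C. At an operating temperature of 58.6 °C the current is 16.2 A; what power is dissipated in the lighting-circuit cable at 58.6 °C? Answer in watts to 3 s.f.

124 W

A = 3.37 mm² = 3.370e-06 m²
R₍0₎ = ρL/A = (2.56×10^-8)(51.3)/(3.370e-06) = 0.3897 Ω
R₍58.6₎ = R₍0₎(1 + αΔT) = 0.3897 × (1 + 0.0037×58.6) = 0.4742 Ω
P = I²R = (16.2)² × 0.4742 = 124 W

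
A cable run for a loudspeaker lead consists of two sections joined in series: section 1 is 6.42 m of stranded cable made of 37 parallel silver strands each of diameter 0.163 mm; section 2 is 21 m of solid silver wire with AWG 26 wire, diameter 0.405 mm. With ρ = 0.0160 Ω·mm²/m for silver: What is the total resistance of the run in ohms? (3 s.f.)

2.74 Ω

ρ = 0.0160 Ω·mm²/m = 1.60×10^-8 Ω·m
Section 1: A_strand = π(8.1500e-05)² = 2.087e-08 m²; R₁ = ρL/(N·A_s) = (1.60×10^-8)(6.42)/(37×2.087e-08) = 0.133 Ω
Section 2: A = π(0.405/2 mm)² = π(2.0250e-04 m)² = 1.288e-07 m²
R₂ = (1.60×10^-8)(21)/(1.288e-07) = 2.608 Ω
R = R₁ + R₂ = 2.74 Ω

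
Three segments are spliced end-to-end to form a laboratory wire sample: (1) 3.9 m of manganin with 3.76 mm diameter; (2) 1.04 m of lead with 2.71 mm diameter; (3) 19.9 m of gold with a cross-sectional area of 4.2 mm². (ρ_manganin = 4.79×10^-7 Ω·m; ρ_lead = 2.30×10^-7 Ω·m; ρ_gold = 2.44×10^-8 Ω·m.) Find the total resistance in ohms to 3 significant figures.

Seg 1: A = π(d/2)² = π(1.8800e-03 m)² = 1.110e-05 m²
R_1 = (4.79×10^-7)(3.9)/(1.110e-05) = 0.1682 Ω
Seg 2: A = π(d/2)² = π(1.3550e-03 m)² = 5.768e-06 m²
R_2 = (2.30×10^-7)(1.04)/(5.768e-06) = 0.04147 Ω
Seg 3: A = 4.2 mm² = 4.200e-06 m²
R_3 = (2.44×10^-8)(19.9)/(4.200e-06) = 0.1156 Ω
R_total = R_1 + R_2 + R_3 = 0.325 Ω

0.325 Ω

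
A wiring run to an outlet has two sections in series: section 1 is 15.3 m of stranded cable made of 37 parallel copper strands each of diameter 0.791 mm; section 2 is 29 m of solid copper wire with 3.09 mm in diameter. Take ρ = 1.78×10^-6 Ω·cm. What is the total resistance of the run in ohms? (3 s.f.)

ρ = 1.78×10^-6 Ω·cm = 1.78×10^-8 Ω·m
Section 1: A_strand = π(3.9550e-04)² = 4.914e-07 m²; R₁ = ρL/(N·A_s) = (1.78×10^-8)(15.3)/(37×4.914e-07) = 0.01498 Ω
Section 2: A = π(d/2)² = π(1.5450e-03 m)² = 7.499e-06 m²
R₂ = (1.78×10^-8)(29)/(7.499e-06) = 0.06884 Ω
R = R₁ + R₂ = 0.0838 Ω

0.0838 Ω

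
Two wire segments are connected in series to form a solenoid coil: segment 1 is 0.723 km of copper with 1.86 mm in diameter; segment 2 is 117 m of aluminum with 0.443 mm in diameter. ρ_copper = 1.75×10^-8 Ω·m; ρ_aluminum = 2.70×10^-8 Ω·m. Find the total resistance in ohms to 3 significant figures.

Segment 1: A = π(d/2)² = π(9.3000e-04 m)² = 2.717e-06 m²
R₁ = ρL/A = (1.75×10^-8)(723)/(2.717e-06) = 4.657 Ω
Segment 2: A = π(d/2)² = π(2.2150e-04 m)² = 1.541e-07 m²
R₂ = (2.70×10^-8)(117)/(1.541e-07) = 20.5 Ω
R = R₁ + R₂ = 25.2 Ω

25.2 Ω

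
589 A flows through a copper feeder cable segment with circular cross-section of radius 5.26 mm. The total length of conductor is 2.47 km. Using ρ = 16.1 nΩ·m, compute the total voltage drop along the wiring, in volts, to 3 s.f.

ρ = 16.1 nΩ·m = 1.61×10^-8 Ω·m
A = πr² = π(5.2600e-03 m)² = 8.692e-05 m²
R = ρL/A = (1.61×10^-8)(2470)/(8.692e-05) = 0.4575 Ω
V = IR = 589 × 0.4575 = 269 V

269 V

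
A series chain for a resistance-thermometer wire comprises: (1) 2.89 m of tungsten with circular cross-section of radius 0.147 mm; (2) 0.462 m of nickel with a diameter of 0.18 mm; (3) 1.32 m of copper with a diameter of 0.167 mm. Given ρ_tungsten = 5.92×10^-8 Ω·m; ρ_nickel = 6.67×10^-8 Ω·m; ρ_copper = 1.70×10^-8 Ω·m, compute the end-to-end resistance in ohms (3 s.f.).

4.76 Ω

Seg 1: A = πr² = π(1.4700e-04 m)² = 6.789e-08 m²
R_1 = (5.92×10^-8)(2.89)/(6.789e-08) = 2.52 Ω
Seg 2: A = π(d/2)² = π(9.0000e-05 m)² = 2.545e-08 m²
R_2 = (6.67×10^-8)(0.462)/(2.545e-08) = 1.211 Ω
Seg 3: A = π(d/2)² = π(8.3500e-05 m)² = 2.190e-08 m²
R_3 = (1.70×10^-8)(1.32)/(2.190e-08) = 1.024 Ω
R_total = R_1 + R_2 + R_3 = 4.76 Ω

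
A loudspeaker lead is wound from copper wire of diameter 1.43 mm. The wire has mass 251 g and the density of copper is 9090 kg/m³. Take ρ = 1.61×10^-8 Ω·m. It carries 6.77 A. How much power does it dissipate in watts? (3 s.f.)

7.90 W

A = π(d/2)² = π(7.1500e-04 m)² = 1.6061e-06 m²
L = m/(density·A) = 0.251/(9090×1.6061e-06) = 17.19 m
R = ρL/A = (1.61×10^-8)(17.19)/(1.6061e-06) = 0.1724 Ω
P = I²R = (6.77)² × 0.1724 = 7.90 W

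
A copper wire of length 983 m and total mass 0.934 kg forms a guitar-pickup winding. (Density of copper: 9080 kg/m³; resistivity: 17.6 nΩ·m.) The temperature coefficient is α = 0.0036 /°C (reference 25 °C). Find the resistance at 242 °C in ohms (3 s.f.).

294 Ω

ρ = 17.6 nΩ·m = 1.76×10^-8 Ω·m
A = m/(density·L) = 0.934/(9080×983) = 1.0464e-07 m²
R = ρL/A = (1.76×10^-8)(983)/(1.0464e-07) = 165.3 Ω
R(242 °C) = 165.3 × (1 + 0.0036×217) = 294 Ω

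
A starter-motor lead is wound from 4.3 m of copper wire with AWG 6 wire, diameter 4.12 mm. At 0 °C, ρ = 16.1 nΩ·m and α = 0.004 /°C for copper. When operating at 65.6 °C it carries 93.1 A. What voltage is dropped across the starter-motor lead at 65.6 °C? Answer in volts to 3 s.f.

0.610 V

ρ = 16.1 nΩ·m = 1.61×10^-8 Ω·m
A = π(4.12/2 mm)² = π(2.0600e-03 m)² = 1.333e-05 m²
R₍0₎ = ρL/A = (1.61×10^-8)(4.3)/(1.333e-05) = 0.005193 Ω
R₍65.6₎ = R₍0₎(1 + αΔT) = 0.005193 × (1 + 0.004×65.6) = 0.006556 Ω
V = IR = 93.1 × 0.006556 = 0.610 V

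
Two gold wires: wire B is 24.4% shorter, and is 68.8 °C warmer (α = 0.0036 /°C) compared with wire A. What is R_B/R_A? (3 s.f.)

0.943

R ∝ ρL/d² with ρ ∝ (1+αΔT), so R_B/R_A = (1 − 24.4/100) × (1 + 0.0036×68.8)
= 0.756 × 1.248 = 0.943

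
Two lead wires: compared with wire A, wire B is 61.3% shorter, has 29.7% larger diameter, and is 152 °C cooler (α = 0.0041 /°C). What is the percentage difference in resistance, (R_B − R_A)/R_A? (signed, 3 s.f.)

R ∝ ρL/d² with ρ ∝ (1+αΔT), so R_B/R_A = (1 − 61.3/100) × (1 + 29.7/100)⁻² × (1 − 0.0041×152)
= 0.387 × 0.5945 × 0.3768 = 0.08668
(R_B − R_A)/R_A = 0.08668 − 1 = -91.3%

-91.3%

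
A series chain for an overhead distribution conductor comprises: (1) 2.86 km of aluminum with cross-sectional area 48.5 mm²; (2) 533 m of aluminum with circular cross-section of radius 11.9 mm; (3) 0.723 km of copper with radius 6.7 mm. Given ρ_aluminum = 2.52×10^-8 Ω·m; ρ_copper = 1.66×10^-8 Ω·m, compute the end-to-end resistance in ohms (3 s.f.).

Seg 1: A = 48.5 mm² = 4.850e-05 m²
R_1 = (2.52×10^-8)(2860)/(4.850e-05) = 1.486 Ω
Seg 2: A = πr² = π(1.1900e-02 m)² = 4.449e-04 m²
R_2 = (2.52×10^-8)(533)/(4.449e-04) = 0.03019 Ω
Seg 3: A = πr² = π(6.7000e-03 m)² = 1.410e-04 m²
R_3 = (1.66×10^-8)(723)/(1.410e-04) = 0.0851 Ω
R_total = R_1 + R_2 + R_3 = 1.60 Ω

1.60 Ω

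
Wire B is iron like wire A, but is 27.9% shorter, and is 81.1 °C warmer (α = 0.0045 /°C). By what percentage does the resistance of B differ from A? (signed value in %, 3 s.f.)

-1.59%

R ∝ ρL/d² with ρ ∝ (1+αΔT), so R_B/R_A = (1 − 27.9/100) × (1 + 0.0045×81.1)
= 0.721 × 1.365 = 0.9841
(R_B − R_A)/R_A = 0.9841 − 1 = -1.59%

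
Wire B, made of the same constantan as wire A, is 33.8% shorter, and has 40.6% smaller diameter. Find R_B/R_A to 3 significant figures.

R ∝ L/d², so R_B/R_A = (1 − 33.8/100) × (1 − 40.6/100)⁻²
= 0.662 × 2.834 = 1.88

1.88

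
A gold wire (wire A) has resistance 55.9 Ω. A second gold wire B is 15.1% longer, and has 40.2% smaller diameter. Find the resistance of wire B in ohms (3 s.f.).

R ∝ L/d², so R_B/R_A = (1 + 15.1/100) × (1 − 40.2/100)⁻²
= 1.151 × 2.796 = 3.219
R_B = 3.219 × 55.9 = 180 Ω

180 Ω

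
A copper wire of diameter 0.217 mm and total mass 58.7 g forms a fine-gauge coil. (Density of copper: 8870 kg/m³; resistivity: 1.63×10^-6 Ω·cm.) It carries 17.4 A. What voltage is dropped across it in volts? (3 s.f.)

ρ = 1.63×10^-6 Ω·cm = 1.63×10^-8 Ω·m
A = π(d/2)² = π(1.0850e-04 m)² = 3.6984e-08 m²
L = m/(density·A) = 0.0587/(8870×3.6984e-08) = 178.9 m
R = ρL/A = (1.63×10^-8)(178.9)/(3.6984e-08) = 78.86 Ω
V = IR = 17.4 × 78.86 = 1370 V

1370 V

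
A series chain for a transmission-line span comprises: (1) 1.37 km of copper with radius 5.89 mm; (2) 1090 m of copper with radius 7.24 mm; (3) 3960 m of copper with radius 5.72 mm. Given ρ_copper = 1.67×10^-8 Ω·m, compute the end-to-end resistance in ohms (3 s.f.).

Seg 1: A = πr² = π(5.8900e-03 m)² = 1.090e-04 m²
R_1 = (1.67×10^-8)(1370)/(1.090e-04) = 0.2099 Ω
Seg 2: A = πr² = π(7.2400e-03 m)² = 1.647e-04 m²
R_2 = (1.67×10^-8)(1090)/(1.647e-04) = 0.1105 Ω
Seg 3: A = πr² = π(5.7200e-03 m)² = 1.028e-04 m²
R_3 = (1.67×10^-8)(3960)/(1.028e-04) = 0.6434 Ω
R_total = R_1 + R_2 + R_3 = 0.964 Ω

0.964 Ω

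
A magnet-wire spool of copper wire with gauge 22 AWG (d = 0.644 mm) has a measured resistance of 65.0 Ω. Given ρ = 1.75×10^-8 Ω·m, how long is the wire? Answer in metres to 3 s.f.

A = π(0.644/2 mm)² = π(3.2200e-04 m)² = 3.257e-07 m²
L = RA/ρ = (65)(3.257e-07)/(1.75×10^-8) = 1210 m

1210 m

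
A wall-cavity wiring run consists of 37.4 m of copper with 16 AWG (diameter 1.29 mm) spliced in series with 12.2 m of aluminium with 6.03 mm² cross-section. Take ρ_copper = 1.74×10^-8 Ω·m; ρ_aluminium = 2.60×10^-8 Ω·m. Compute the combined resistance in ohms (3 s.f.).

Segment 1: A = π(1.29/2 mm)² = π(6.4500e-04 m)² = 1.307e-06 m²
R₁ = ρL/A = (1.74×10^-8)(37.4)/(1.307e-06) = 0.4979 Ω
Segment 2: A = 6.03 mm² = 6.030e-06 m²
R₂ = (2.60×10^-8)(12.2)/(6.030e-06) = 0.0526 Ω
R = R₁ + R₂ = 0.551 Ω

0.551 Ω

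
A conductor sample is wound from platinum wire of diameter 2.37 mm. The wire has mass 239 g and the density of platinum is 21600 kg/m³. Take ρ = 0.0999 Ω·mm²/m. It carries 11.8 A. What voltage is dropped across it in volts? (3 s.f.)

0.670 V

ρ = 0.0999 Ω·mm²/m = 9.99×10^-8 Ω·m
A = π(d/2)² = π(1.1850e-03 m)² = 4.4115e-06 m²
L = m/(density·A) = 0.239/(21600×4.4115e-06) = 2.508 m
R = ρL/A = (9.99×10^-8)(2.508)/(4.4115e-06) = 0.0568 Ω
V = IR = 11.8 × 0.0568 = 0.670 V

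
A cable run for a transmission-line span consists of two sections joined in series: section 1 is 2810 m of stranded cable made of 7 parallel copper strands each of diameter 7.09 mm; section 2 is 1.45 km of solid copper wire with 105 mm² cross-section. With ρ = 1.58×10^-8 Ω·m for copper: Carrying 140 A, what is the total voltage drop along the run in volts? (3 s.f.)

Section 1: A_strand = π(3.5450e-03)² = 3.948e-05 m²; R₁ = ρL/(N·A_s) = (1.58×10^-8)(2810)/(7×3.948e-05) = 0.1607 Ω
Section 2: A = 105 mm² = 1.050e-04 m²
R₂ = (1.58×10^-8)(1450)/(1.050e-04) = 0.2182 Ω
R = R₁ + R₂ = 0.3788 Ω
V = IR = 140 × 0.3788 = 53.0 V

53.0 V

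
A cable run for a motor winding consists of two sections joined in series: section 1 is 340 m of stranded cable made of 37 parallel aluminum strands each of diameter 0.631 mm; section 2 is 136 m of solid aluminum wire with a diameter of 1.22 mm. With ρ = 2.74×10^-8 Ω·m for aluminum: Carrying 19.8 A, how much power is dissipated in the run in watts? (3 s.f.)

1570 W

Section 1: A_strand = π(3.1550e-04)² = 3.127e-07 m²; R₁ = ρL/(N·A_s) = (2.74×10^-8)(340)/(37×3.127e-07) = 0.8052 Ω
Section 2: A = π(d/2)² = π(6.1000e-04 m)² = 1.169e-06 m²
R₂ = (2.74×10^-8)(136)/(1.169e-06) = 3.188 Ω
R = R₁ + R₂ = 3.993 Ω
P = I²R = (19.8)² × 3.993 = 1570 W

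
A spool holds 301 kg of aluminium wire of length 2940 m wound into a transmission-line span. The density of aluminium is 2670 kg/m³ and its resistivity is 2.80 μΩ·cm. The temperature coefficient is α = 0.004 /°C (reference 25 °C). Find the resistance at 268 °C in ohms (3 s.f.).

4.23 Ω

ρ = 2.80 μΩ·cm = 2.80×10^-8 Ω·m
A = m/(density·L) = 301/(2670×2940) = 3.8345e-05 m²
R = ρL/A = (2.80×10^-8)(2940)/(3.8345e-05) = 2.147 Ω
R(268 °C) = 2.147 × (1 + 0.004×243) = 4.23 Ω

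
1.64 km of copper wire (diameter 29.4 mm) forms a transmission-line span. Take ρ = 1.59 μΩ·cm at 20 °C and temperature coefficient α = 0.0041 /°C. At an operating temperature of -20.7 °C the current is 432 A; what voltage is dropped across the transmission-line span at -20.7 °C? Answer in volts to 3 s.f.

13.8 V

ρ = 1.59 μΩ·cm = 1.59×10^-8 Ω·m
A = π(d/2)² = π(1.4700e-02 m)² = 6.789e-04 m²
R₍20₎ = ρL/A = (1.59×10^-8)(1640)/(6.789e-04) = 0.03841 Ω
R₍-20.7₎ = R₍20₎(1 + αΔT) = 0.03841 × (1 + 0.0041×-40.7) = 0.032 Ω
V = IR = 432 × 0.032 = 13.8 V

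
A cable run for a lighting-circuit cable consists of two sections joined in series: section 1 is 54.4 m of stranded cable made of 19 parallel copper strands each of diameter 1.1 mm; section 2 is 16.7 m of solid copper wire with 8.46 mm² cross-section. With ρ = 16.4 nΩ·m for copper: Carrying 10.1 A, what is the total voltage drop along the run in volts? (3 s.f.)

0.826 V

ρ = 16.4 nΩ·m = 1.64×10^-8 Ω·m
Section 1: A_strand = π(5.5000e-04)² = 9.503e-07 m²; R₁ = ρL/(N·A_s) = (1.64×10^-8)(54.4)/(19×9.503e-07) = 0.04941 Ω
Section 2: A = 8.46 mm² = 8.460e-06 m²
R₂ = (1.64×10^-8)(16.7)/(8.460e-06) = 0.03237 Ω
R = R₁ + R₂ = 0.08178 Ω
V = IR = 10.1 × 0.08178 = 0.826 V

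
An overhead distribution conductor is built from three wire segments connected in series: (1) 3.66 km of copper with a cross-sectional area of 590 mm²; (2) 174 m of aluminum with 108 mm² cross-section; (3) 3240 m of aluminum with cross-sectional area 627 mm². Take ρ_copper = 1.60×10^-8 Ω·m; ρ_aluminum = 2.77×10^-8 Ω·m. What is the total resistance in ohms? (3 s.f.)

0.287 Ω

Seg 1: A = 590 mm² = 5.900e-04 m²
R_1 = (1.60×10^-8)(3660)/(5.900e-04) = 0.09925 Ω
Seg 2: A = 108 mm² = 1.080e-04 m²
R_2 = (2.77×10^-8)(174)/(1.080e-04) = 0.04463 Ω
Seg 3: A = 627 mm² = 6.270e-04 m²
R_3 = (2.77×10^-8)(3240)/(6.270e-04) = 0.1431 Ω
R_total = R_1 + R_2 + R_3 = 0.287 Ω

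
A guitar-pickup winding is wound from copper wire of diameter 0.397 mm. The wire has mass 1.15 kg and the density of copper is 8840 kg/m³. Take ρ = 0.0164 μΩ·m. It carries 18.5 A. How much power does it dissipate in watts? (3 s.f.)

47700 W

ρ = 0.0164 μΩ·m = 1.64×10^-8 Ω·m
A = π(d/2)² = π(1.9850e-04 m)² = 1.2379e-07 m²
L = m/(density·A) = 1.15/(8840×1.2379e-07) = 1051 m
R = ρL/A = (1.64×10^-8)(1051)/(1.2379e-07) = 139.2 Ω
P = I²R = (18.5)² × 139.2 = 47700 W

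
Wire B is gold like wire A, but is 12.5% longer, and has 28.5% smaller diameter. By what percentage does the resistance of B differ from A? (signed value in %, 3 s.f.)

120%

R ∝ L/d², so R_B/R_A = (1 + 12.5/100) × (1 − 28.5/100)⁻²
= 1.125 × 1.956 = 2.201
(R_B − R_A)/R_A = 2.201 − 1 = 120%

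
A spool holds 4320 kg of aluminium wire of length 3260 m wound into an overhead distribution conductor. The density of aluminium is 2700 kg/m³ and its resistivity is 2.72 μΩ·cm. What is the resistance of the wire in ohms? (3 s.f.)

0.181 Ω

ρ = 2.72 μΩ·cm = 2.72×10^-8 Ω·m
A = m/(density·L) = 4320/(2700×3260) = 4.9080e-04 m²
R = ρL/A = (2.72×10^-8)(3260)/(4.9080e-04) = 0.181 Ω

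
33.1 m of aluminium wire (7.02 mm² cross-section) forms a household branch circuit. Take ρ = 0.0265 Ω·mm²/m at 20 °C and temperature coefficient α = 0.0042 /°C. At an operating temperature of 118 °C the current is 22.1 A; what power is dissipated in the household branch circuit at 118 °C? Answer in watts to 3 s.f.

86.1 W

ρ = 0.0265 Ω·mm²/m = 2.65×10^-8 Ω·m
A = 7.02 mm² = 7.020e-06 m²
R₍20₎ = ρL/A = (2.65×10^-8)(33.1)/(7.020e-06) = 0.125 Ω
R₍118₎ = R₍20₎(1 + αΔT) = 0.125 × (1 + 0.0042×98) = 0.1764 Ω
P = I²R = (22.1)² × 0.1764 = 86.1 W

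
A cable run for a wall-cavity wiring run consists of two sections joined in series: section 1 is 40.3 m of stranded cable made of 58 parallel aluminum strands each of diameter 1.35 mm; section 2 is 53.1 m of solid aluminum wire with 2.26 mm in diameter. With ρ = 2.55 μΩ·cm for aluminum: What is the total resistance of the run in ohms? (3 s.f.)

ρ = 2.55 μΩ·cm = 2.55×10^-8 Ω·m
Section 1: A_strand = π(6.7500e-04)² = 1.431e-06 m²; R₁ = ρL/(N·A_s) = (2.55×10^-8)(40.3)/(58×1.431e-06) = 0.01238 Ω
Section 2: A = π(d/2)² = π(1.1300e-03 m)² = 4.011e-06 m²
R₂ = (2.55×10^-8)(53.1)/(4.011e-06) = 0.3375 Ω
R = R₁ + R₂ = 0.350 Ω

0.350 Ω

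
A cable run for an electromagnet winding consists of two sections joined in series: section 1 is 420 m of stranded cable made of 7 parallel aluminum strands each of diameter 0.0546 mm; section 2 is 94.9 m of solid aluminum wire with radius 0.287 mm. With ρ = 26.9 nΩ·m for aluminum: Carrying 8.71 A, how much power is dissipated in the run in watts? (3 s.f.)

53000 W

ρ = 26.9 nΩ·m = 2.69×10^-8 Ω·m
Section 1: A_strand = π(2.7300e-05)² = 2.341e-09 m²; R₁ = ρL/(N·A_s) = (2.69×10^-8)(420)/(7×2.341e-09) = 689.3 Ω
Section 2: A = πr² = π(2.8700e-04 m)² = 2.588e-07 m²
R₂ = (2.69×10^-8)(94.9)/(2.588e-07) = 9.865 Ω
R = R₁ + R₂ = 699.2 Ω
P = I²R = (8.71)² × 699.2 = 53000 W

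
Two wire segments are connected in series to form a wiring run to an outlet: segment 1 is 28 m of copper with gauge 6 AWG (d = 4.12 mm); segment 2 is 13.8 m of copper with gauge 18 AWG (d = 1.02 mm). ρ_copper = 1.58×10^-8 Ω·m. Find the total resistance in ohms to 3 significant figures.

Segment 1: A = π(4.12/2 mm)² = π(2.0600e-03 m)² = 1.333e-05 m²
R₁ = ρL/A = (1.58×10^-8)(28)/(1.333e-05) = 0.03318 Ω
Segment 2: A = π(1.02/2 mm)² = π(5.1000e-04 m)² = 8.171e-07 m²
R₂ = (1.58×10^-8)(13.8)/(8.171e-07) = 0.2668 Ω
R = R₁ + R₂ = 0.300 Ω

0.300 Ω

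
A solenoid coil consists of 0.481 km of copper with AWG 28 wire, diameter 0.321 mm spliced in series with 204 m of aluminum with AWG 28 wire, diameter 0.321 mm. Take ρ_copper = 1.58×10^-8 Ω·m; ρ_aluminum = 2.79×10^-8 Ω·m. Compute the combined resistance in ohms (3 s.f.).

164 Ω

Segment 1: A = π(0.321/2 mm)² = π(1.6050e-04 m)² = 8.093e-08 m²
R₁ = ρL/A = (1.58×10^-8)(481)/(8.093e-08) = 93.91 Ω
R₂ = (2.79×10^-8)(204)/(8.093e-08) = 70.33 Ω
R = R₁ + R₂ = 164 Ω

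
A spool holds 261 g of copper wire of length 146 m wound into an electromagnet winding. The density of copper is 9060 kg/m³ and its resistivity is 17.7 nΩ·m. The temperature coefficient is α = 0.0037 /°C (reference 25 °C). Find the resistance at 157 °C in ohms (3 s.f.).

ρ = 17.7 nΩ·m = 1.77×10^-8 Ω·m
A = m/(density·L) = 0.261/(9060×146) = 1.9731e-07 m²
R = ρL/A = (1.77×10^-8)(146)/(1.9731e-07) = 13.1 Ω
R(157 °C) = 13.1 × (1 + 0.0037×132) = 19.5 Ω

19.5 Ω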